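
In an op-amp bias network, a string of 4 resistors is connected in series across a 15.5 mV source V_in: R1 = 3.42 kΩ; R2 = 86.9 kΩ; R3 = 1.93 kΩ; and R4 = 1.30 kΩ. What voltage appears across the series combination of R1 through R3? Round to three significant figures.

V ≈ 15.3 mV

ΣR = 3.42 + 86.9 + 1.93 + 1.30 = 93.55 kΩ.
R_{R1..R3} = 3.42 + 86.9 + 1.93 = 92.25 kΩ.
V = V_in · R/ΣR = 15.5 × 0.9861 = 15.28 mV.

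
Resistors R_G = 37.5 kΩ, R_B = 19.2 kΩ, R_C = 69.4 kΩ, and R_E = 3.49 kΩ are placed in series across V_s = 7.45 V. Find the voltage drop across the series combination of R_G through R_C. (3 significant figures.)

V ≈ 7.25 V

Series total: ΣR = 37.5 + 19.2 + 69.4 + 3.49 = 129.6 kΩ.
R_{R_G..R_C} = 37.5 + 19.2 + 69.4 = 126.1 kΩ.
Voltage divider: V = V_s · (126.1 / 129.6) = 7.45 × 0.9731 = 7.249 V.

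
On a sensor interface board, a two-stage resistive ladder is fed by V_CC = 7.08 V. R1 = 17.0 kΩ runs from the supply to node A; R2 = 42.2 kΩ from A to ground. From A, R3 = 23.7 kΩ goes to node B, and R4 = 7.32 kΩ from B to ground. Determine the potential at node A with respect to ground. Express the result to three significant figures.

Node A sees R2 in parallel with the series input of stage 2, R3 + R4 = 31.02 kΩ.
R2 ‖ (R3+R4) = 17.88 kΩ.
So V_A = 7.08 × 0.5126 = 3.629 V.

V_A ≈ 3.63 V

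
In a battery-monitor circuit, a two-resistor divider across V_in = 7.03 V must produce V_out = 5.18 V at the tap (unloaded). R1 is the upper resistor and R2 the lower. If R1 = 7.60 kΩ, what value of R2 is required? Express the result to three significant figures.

The divider ratio is R2/(R1+R2) = 5.18/7.03 = 0.7368.
Rearranging, R2 = R1·k/(1−k) = 7.60 × 2.800 = 21.28 kΩ.

R2 ≈ 21.3 kΩ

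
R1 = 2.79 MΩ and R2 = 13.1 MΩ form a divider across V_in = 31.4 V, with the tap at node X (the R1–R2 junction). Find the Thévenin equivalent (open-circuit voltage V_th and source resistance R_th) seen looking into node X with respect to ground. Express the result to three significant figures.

V_th is the unloaded tap voltage: V_in · R2/(R1+R2) = 31.4 × 0.8244 = 25.89 V.
Zeroing V_in shorts the top of R1 to ground, so R_th = R1 ‖ R2 = 2.300 MΩ.

V_th ≈ 25.9 V, R_th ≈ 2.30 MΩ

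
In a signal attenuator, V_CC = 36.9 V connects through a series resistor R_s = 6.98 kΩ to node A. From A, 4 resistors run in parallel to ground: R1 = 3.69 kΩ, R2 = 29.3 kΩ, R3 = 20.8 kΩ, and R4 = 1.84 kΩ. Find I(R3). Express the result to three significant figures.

Parallel bank: R_p = 1/(1/3.69 + 1/29.3 + 1/20.8 + 1/1.84) = 1.115 kΩ.
Node voltage V_A = V_CC · R_p/(R_s + R_p) = 36.9 × 0.1378 = 5.083 V.
Branch current I = V_A/R3 = 5.083/20.8 = 0.2444 mA.

I ≈ 0.244 mA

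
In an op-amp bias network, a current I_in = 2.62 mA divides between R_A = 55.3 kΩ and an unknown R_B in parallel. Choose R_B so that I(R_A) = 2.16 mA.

R_B ≈ 260 kΩ

Two-branch current divider: I_A = I_in · R_B/(R_A + R_B).
With f = 0.8244, R_B = R_A · f/(1−f) = 55.3 × 4.696 = 259.7 kΩ.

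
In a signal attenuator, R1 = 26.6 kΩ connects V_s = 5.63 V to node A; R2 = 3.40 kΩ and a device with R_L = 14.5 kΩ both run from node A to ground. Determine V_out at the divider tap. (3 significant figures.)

R2 ‖ R_L = (3.40 × 14.5)/(3.40 + 14.5) = 2.754 kΩ.
Voltage divider with the loaded lower leg: V_out = 5.63 × 2.754/(26.6 + 2.754) = 5.63 × 0.09383 = 0.5282 V.
(Unloaded it would be 0.638 V; the load pulls it down.)

V_out ≈ 0.528 V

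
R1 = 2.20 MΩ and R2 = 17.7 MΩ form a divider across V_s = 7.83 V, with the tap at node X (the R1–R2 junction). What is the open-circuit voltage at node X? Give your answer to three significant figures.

V_th ≈ 6.96 V

V_th is the unloaded tap voltage: V_s · R2/(R1+R2) = 7.83 × 0.8894 = 6.964 V.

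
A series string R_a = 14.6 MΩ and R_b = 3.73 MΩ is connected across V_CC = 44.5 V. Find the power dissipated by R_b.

P ≈ 22.0 µW

ΣR = 18.33 MΩ → I = 44.5/18.33 = 2.428 µA.
P(R_b) = I²·R_b = (2.428)² × 3.73 = 21.98 µW.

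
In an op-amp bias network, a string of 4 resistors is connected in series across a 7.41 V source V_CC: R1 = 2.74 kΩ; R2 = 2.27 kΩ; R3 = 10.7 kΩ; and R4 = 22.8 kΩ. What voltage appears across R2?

Total series resistance ΣR = 2.74 + 2.27 + 10.7 + 22.8 = 38.51 kΩ.
Voltage divider: V = V_CC · (2.270 / 38.51) = 7.41 × 0.05895 = 0.4368 V.

V ≈ 0.437 V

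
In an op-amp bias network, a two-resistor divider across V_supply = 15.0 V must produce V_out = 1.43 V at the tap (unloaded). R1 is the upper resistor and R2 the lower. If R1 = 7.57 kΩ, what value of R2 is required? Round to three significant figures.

V_out/V_supply = R2/(R1+R2) = 0.09533.
R2 = R1 · 0.09533/(1 − 0.09533) = 0.7977 kΩ.

R2 ≈ 0.798 kΩ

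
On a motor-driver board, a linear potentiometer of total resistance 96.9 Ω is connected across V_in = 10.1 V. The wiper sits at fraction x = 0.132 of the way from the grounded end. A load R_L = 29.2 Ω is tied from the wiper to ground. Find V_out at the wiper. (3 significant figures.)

The pot divides into 84.11 Ω above the wiper and 12.79 Ω below.
(x·R_p) ‖ R_L = 8.895 Ω.
Then V_out = V_in · 8.895/(84.11 + 8.895) = 0.9659 V.
(Unloaded: V_out = x·V_in = 1.33 V.)

V_out ≈ 0.966 V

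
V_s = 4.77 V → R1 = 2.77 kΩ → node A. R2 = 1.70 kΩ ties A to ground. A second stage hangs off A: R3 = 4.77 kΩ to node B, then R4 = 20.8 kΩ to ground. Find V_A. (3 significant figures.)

V_A ≈ 1.74 V

Node A sees R2 in parallel with the series input of stage 2, R3 + R4 = 25.57 kΩ.
Effective lower resistance at A: R2 ‖ 25.57 = 1.594 kΩ.
V_A = 4.77 × 1.594/(2.77 + 1.594) = 1.742 V.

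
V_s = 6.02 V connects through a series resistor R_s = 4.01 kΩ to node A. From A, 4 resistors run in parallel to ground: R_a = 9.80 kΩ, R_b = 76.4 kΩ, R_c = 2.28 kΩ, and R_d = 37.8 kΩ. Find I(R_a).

Equivalent of the parallel group: R_p = 1.724 kΩ.
V_A by voltage divider: V_A = 6.02 × 1.724/(4.01 + 1.724) = 1.810 V.
Branch current I = V_A/R_a = 1.810/9.80 = 0.1847 mA.

I ≈ 0.185 mA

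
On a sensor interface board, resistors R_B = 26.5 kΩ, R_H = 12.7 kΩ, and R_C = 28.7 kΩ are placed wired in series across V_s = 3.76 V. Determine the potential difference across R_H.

Total series resistance ΣR = 26.5 + 12.7 + 28.7 = 67.90 kΩ.
By the voltage-divider rule, V = 3.76 × 12.70/67.90 = 0.7033 V.

V ≈ 0.703 V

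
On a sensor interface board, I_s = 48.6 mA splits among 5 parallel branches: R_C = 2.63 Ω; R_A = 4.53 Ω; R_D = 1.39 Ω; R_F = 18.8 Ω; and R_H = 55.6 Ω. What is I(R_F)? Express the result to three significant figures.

I ≈ 1.86 mA

ΣG = 1/2.63 + 1/4.53 + 1/1.39 + 1/18.8 + 1/55.6 = 1.392.
By the current-divider rule, I = I_s · G_k/ΣG = 48.6 × 0.03822 = 1.858 mA.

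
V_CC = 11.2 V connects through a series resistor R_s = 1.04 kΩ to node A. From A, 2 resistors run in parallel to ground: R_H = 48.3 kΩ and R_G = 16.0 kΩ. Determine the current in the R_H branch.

Parallel bank: R_p = 1/(1/48.3 + 1/16.0) = 12.02 kΩ.
V_A by voltage divider: V_A = 11.2 × 12.02/(1.04 + 12.02) = 10.31 V.
Branch current I = V_A/R_H = 10.31/48.3 = 0.2134 mA.

I ≈ 0.213 mA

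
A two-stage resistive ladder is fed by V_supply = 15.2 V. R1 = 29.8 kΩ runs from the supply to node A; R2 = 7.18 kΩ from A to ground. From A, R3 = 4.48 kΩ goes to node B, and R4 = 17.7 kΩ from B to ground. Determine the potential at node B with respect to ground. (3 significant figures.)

V_B ≈ 1.87 V

The second stage (R3 + R4 = 22.18 kΩ) loads node A in parallel with R2.
R2 ‖ (R3+R4) = 5.424 kΩ.
V_A = 15.2 × 5.424/(29.8 + 5.424) = 2.341 V.
Stage 2 is unloaded, so V_B = V_A · R4/(R3+R4) = 2.341 × 17.7/22.18 = 1.868 V.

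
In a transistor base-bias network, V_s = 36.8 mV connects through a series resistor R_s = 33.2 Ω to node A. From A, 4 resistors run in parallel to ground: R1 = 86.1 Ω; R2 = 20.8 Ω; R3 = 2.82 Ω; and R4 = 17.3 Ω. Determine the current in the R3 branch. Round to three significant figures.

Combine the parallel branches: R_p = (1/86.1 + 1/20.8 + 1/2.82 + 1/17.3)⁻¹ = 2.118 Ω.
V_A by voltage divider: V_A = 36.8 × 2.118/(33.2 + 2.118) = 2.207 mV.
I(R3) = V_A / R3 = 2.207/2.82 = 0.7826 mA.
(Check via current divider: I_total = 1.042 mA; share G_k/ΣG = 0.7511 → same result.)

I ≈ 0.783 mA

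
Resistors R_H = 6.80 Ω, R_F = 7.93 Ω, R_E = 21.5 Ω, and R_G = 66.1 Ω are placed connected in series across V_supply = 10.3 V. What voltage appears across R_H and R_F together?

V ≈ 1.48 V

Total series resistance ΣR = 6.80 + 7.93 + 21.5 + 66.1 = 102.3 Ω.
R_{R_H..R_F} = 6.80 + 7.93 = 14.73 Ω.
Voltage divider: V = V_supply · (14.73 / 102.3) = 10.3 × 0.1439 = 1.483 V.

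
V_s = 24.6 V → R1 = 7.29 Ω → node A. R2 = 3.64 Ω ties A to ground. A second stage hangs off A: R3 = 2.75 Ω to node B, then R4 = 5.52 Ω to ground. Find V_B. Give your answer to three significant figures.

Node A sees R2 in parallel with the series input of stage 2, R3 + R4 = 8.270 Ω.
Effective lower resistance at A: R2 ‖ 8.270 = 2.528 Ω.
So V_A = 24.6 × 0.2575 = 6.333 V.
Stage 2 is unloaded, so V_B = V_A · R4/(R3+R4) = 6.333 × 5.52/8.270 = 4.227 V.

V_B ≈ 4.23 V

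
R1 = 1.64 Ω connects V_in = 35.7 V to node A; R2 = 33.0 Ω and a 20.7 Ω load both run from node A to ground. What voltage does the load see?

The load sits in parallel with R2, giving an effective lower resistance R2' = R2·R_L/(R2+R_L) = 12.72 Ω.
Voltage divider with the loaded lower leg: V_out = 35.7 × 12.72/(1.64 + 12.72) = 35.7 × 0.8858 = 31.62 V.
(Unloaded it would be 34.0 V; the load pulls it down.)

V_out ≈ 31.6 V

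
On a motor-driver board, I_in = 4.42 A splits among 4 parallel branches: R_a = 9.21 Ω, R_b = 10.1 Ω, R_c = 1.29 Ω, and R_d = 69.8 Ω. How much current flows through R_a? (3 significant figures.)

ΣG = 1/9.21 + 1/10.1 + 1/1.29 + 1/69.8 = 0.9971.
R_a takes the fraction G_k/ΣG = 0.1086/0.9971 = 0.1089, so I = 4.42 × 0.1089 = 0.4813 A.

I ≈ 0.481 A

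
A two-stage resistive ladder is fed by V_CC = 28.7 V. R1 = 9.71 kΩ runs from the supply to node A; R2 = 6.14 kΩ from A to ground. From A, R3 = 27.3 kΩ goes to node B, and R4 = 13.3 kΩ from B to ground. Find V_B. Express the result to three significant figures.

The second stage (R3 + R4 = 40.60 kΩ) loads node A in parallel with R2.
Effective lower resistance at A: R2 ‖ 40.60 = 5.333 kΩ.
First divider: V_A = V_CC · 5.333/(9.71 + 5.333) = 10.18 V.
Then the unloaded second divider: V_B = V_A × R4/(R3+R4) = 10.18 × 0.3276 = 3.333 V.

V_B ≈ 3.33 V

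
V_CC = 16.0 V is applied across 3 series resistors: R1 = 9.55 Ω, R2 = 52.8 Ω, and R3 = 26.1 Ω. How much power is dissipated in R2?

Series current I = V_CC/ΣR = 16.0/88.45 = 0.1809 A.
P(R2) = I²·R2 = (0.1809)² × 52.8 = 1.728 W.

P ≈ 1.73 W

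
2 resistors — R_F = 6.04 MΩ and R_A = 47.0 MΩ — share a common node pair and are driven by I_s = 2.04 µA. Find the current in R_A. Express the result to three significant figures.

Two-branch current divider: I_k = I_s · R_other/(R_1 + R_2).
I(R_A) = 2.04 × 6.04/(6.04 + 47.0) = 2.04 × 0.1139 = 0.2323 µA.

I ≈ 0.232 µA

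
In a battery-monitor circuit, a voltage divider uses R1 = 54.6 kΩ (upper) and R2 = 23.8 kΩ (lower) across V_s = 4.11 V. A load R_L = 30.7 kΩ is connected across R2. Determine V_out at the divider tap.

R2 ‖ R_L = (23.8 × 30.7)/(23.8 + 30.7) = 13.41 kΩ.
Voltage divider with the loaded lower leg: V_out = 4.11 × 13.41/(54.6 + 13.41) = 4.11 × 0.1971 = 0.8102 V.
(Unloaded it would be 1.25 V; the load pulls it down.)

V_out ≈ 0.810 V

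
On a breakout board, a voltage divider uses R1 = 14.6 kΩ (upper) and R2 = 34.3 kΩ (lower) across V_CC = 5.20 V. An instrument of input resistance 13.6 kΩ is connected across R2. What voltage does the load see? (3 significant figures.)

V_out ≈ 2.08 V

First combine the lower leg with the load: R2 ‖ R_L = 9.739 kΩ.
Now apply the divider: V_out = 5.20 × 0.4001 = 2.081 V.
(Unloaded it would be 3.65 V; the load pulls it down.)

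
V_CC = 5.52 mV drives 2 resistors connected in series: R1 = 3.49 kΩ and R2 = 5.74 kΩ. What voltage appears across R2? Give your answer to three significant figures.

V ≈ 3.43 mV

Total series resistance ΣR = 3.49 + 5.74 = 9.230 kΩ.
By the voltage-divider rule, V = 5.52 × 5.740/9.230 = 3.433 mV.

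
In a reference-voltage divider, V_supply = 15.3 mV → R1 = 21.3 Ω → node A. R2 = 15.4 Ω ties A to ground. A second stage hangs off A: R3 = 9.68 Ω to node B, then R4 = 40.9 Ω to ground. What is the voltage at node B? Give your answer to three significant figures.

V_B ≈ 4.41 mV

Looking into the second stage from A: R3 + R4 = 50.58 Ω appears in parallel with R2.
Effective lower resistance at A: R2 ‖ 50.58 = 11.81 Ω.
V_A = 15.3 × 11.81/(21.3 + 11.81) = 5.456 mV.
Then the unloaded second divider: V_B = V_A × R4/(R3+R4) = 5.456 × 0.8086 = 4.412 mV.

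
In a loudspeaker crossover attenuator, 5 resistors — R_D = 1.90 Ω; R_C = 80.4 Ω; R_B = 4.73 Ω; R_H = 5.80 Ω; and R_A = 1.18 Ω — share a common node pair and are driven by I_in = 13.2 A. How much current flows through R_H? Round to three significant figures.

Conductances: ΣG = 1/1.90 + 1/80.4 + 1/4.73 + 1/5.80 + 1/1.18 = 1.770 (1/Ω).
Current divider: I(R_H) = I_in · G_k/ΣG = 13.2 × (0.1724/1.770) = 13.2 × 0.09741 = 1.286 A.

I ≈ 1.29 A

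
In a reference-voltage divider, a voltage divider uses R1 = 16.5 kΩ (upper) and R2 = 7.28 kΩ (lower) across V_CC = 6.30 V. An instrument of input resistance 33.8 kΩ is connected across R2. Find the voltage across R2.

The load sits in parallel with R2, giving an effective lower resistance R2' = R2·R_L/(R2+R_L) = 5.990 kΩ.
Now apply the divider: V_out = 6.30 × 0.2663 = 1.678 V.
(Unloaded it would be 1.93 V; the load pulls it down.)

V_out ≈ 1.68 V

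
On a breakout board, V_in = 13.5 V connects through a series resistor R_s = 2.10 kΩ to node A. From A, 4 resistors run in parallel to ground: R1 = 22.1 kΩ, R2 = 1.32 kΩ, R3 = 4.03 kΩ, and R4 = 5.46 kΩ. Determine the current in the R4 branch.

I ≈ 0.688 mA

Equivalent of the parallel group: R_p = 0.8103 kΩ.
Node voltage V_A = V_in · R_p/(R_s + R_p) = 13.5 × 0.2784 = 3.759 V.
I(R4) = V_A / R4 = 3.759/5.46 = 0.6884 mA.
(Check via current divider: I_total = 4.639 mA; share G_k/ΣG = 0.1484 → same result.)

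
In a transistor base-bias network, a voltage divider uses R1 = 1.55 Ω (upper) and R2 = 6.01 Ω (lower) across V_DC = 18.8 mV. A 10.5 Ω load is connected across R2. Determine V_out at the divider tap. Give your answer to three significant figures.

R2 ‖ R_L = (6.01 × 10.5)/(6.01 + 10.5) = 3.822 Ω.
Voltage divider with the loaded lower leg: V_out = 18.8 × 3.822/(1.55 + 3.822) = 18.8 × 0.7115 = 13.38 mV.

V_out ≈ 13.4 mV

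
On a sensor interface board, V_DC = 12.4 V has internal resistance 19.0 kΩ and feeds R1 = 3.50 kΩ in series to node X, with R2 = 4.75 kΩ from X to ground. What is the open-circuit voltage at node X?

V_th ≈ 2.16 V

R1' = 19.0 + 3.50 = 22.50 kΩ (source resistance + R1).
With X open, the divider is unloaded: V_th = 12.4 × 4.75/27.25 = 2.161 V.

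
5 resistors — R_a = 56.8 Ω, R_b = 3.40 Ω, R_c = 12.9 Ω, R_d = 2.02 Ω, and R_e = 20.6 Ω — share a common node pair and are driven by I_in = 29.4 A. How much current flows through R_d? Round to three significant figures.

ΣG = 1/56.8 + 1/3.40 + 1/12.9 + 1/2.02 + 1/20.6 = 0.9328.
R_d takes the fraction G_k/ΣG = 0.4950/0.9328 = 0.5307, so I = 29.4 × 0.5307 = 15.60 A.

I ≈ 15.6 A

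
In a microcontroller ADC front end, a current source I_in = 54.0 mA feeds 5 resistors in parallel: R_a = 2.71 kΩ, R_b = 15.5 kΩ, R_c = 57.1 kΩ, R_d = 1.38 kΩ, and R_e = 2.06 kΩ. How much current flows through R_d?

ΣG = 1/2.71 + 1/15.5 + 1/57.1 + 1/1.38 + 1/2.06 = 1.661.
R_d takes the fraction G_k/ΣG = 0.7246/1.661 = 0.4362, so I = 54.0 × 0.4362 = 23.56 mA.

I ≈ 23.6 mA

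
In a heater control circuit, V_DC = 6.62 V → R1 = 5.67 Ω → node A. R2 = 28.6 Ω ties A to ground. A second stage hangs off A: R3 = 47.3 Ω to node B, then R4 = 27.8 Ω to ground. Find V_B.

V_B ≈ 1.92 V

Looking into the second stage from A: R3 + R4 = 75.10 Ω appears in parallel with R2.
Effective lower resistance at A: R2 ‖ 75.10 = 20.71 Ω.
V_A = 6.62 × 20.71/(5.67 + 20.71) = 5.197 V.
Stage 2 is unloaded, so V_B = V_A · R4/(R3+R4) = 5.197 × 27.8/75.10 = 1.924 V.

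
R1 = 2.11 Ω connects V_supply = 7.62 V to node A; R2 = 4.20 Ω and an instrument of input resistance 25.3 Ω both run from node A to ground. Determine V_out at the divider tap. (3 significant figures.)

V_out ≈ 4.81 V

The load sits in parallel with R2, giving an effective lower resistance R2' = R2·R_L/(R2+R_L) = 3.602 Ω.
Now apply the divider: V_out = 7.62 × 0.6306 = 4.805 V.
(Unloaded it would be 5.07 V; the load pulls it down.)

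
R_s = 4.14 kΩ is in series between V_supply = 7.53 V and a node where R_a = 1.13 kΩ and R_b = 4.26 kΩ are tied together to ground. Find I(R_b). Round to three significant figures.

Parallel bank: R_p = 1/(1/1.13 + 1/4.26) = 0.8931 kΩ.
V_A by voltage divider: V_A = 7.53 × 0.8931/(4.14 + 0.8931) = 1.336 V.
I(R_b) = V_A / R_b = 1.336/4.26 = 0.3137 mA.

I ≈ 0.314 mA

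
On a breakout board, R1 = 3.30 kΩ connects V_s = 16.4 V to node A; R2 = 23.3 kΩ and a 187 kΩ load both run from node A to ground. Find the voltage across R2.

The load sits in parallel with R2, giving an effective lower resistance R2' = R2·R_L/(R2+R_L) = 20.72 kΩ.
Now apply the divider: V_out = 16.4 × 0.8626 = 14.15 V.

V_out ≈ 14.1 V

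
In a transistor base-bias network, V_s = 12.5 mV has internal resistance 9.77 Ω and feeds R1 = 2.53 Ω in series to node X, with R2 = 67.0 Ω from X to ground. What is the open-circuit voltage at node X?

V_th ≈ 10.6 mV

R1' = 9.77 + 2.53 = 12.30 Ω (source resistance + R1).
V_th is the unloaded tap voltage: V_s · R2/(R1'+R2) = 12.5 × 0.8449 = 10.56 mV.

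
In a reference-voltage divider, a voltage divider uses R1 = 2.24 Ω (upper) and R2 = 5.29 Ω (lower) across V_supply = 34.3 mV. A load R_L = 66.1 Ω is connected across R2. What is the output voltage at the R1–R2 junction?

The load sits in parallel with R2, giving an effective lower resistance R2' = R2·R_L/(R2+R_L) = 4.898 Ω.
Voltage divider with the loaded lower leg: V_out = 34.3 × 4.898/(2.24 + 4.898) = 34.3 × 0.6862 = 23.54 mV.
(Unloaded it would be 24.1 mV; the load pulls it down.)

V_out ≈ 23.5 mV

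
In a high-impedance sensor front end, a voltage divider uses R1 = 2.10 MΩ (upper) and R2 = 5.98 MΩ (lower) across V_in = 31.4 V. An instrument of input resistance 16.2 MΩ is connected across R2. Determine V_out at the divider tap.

V_out ≈ 21.2 V

The load sits in parallel with R2, giving an effective lower resistance R2' = R2·R_L/(R2+R_L) = 4.368 MΩ.
Now apply the divider: V_out = 31.4 × 0.6753 = 21.20 V.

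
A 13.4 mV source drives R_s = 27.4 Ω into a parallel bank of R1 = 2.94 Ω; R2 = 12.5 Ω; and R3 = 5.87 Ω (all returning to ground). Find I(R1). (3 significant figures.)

I ≈ 0.265 mA

Combine the parallel branches: R_p = (1/2.94 + 1/12.5 + 1/5.87)⁻¹ = 1.693 Ω.
V_A by voltage divider: V_A = 13.4 × 1.693/(27.4 + 1.693) = 0.7800 mV.
I(R1) = V_A / R1 = 0.7800/2.94 = 0.2653 mA.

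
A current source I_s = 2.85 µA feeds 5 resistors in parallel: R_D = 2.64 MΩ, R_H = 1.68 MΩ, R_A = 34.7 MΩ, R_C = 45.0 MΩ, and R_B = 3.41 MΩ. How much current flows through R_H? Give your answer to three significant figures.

I ≈ 1.29 µA

ΣG = 1/2.64 + 1/1.68 + 1/34.7 + 1/45.0 + 1/3.41 = 1.318.
R_H takes the fraction G_k/ΣG = 0.5952/1.318 = 0.4515, so I = 2.85 × 0.4515 = 1.287 µA.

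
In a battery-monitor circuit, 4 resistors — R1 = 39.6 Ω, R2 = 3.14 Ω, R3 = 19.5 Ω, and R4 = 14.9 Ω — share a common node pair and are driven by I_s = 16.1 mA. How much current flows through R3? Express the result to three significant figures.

Total conductance ΣG = 1/39.6 + 1/3.14 + 1/19.5 + 1/14.9 = 0.4621 (units of 1/Ω).
R3 takes the fraction G_k/ΣG = 0.05128/0.4621 = 0.1110, so I = 16.1 × 0.1110 = 1.787 mA.

I ≈ 1.79 mA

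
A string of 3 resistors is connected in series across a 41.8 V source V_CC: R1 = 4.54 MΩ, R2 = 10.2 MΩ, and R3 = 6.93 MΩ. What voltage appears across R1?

V ≈ 8.76 V

Series total: ΣR = 4.54 + 10.2 + 6.93 = 21.67 MΩ.
By the voltage-divider rule, V = 41.8 × 4.540/21.67 = 8.757 V.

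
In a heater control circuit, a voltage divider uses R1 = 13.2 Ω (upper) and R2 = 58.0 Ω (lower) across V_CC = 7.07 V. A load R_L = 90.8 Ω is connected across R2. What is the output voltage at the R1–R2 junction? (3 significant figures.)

V_out ≈ 5.15 V

First combine the lower leg with the load: R2 ‖ R_L = 35.39 Ω.
Then V_out = V_CC · R2'/(R1 + R2') = 7.07 × 35.39/48.59 = 5.149 V.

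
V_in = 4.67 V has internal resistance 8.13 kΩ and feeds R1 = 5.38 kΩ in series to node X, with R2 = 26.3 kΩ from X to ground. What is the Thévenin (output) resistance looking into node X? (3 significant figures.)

R_th ≈ 8.93 kΩ

R1' = 8.13 + 5.38 = 13.51 kΩ (source resistance + R1).
Zeroing V_in shorts the top of R1' to ground, so R_th = R1' ‖ R2 = 8.925 kΩ.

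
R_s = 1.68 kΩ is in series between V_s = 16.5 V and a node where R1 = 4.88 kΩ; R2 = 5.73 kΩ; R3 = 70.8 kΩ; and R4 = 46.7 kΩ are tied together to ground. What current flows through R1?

I ≈ 1.99 mA

Equivalent of the parallel group: R_p = 2.410 kΩ.
V_A by voltage divider: V_A = 16.5 × 2.410/(1.68 + 2.410) = 9.722 V.
Branch current I = V_A/R1 = 9.722/4.88 = 1.992 mA.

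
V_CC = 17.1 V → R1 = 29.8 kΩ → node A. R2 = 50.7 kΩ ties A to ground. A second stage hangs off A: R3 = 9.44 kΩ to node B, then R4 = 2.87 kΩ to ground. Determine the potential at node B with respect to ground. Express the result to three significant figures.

The second stage (R3 + R4 = 12.31 kΩ) loads node A in parallel with R2.
R2 ‖ (R3+R4) = 9.905 kΩ.
So V_A = 17.1 × 0.2495 = 4.266 V.
Then the unloaded second divider: V_B = V_A × R4/(R3+R4) = 4.266 × 0.2331 = 0.9946 V.

V_B ≈ 0.995 V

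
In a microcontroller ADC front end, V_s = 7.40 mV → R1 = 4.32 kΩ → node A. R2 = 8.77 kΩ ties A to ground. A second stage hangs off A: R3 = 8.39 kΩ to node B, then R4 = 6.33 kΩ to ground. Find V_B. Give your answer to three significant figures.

Node A sees R2 in parallel with the series input of stage 2, R3 + R4 = 14.72 kΩ.
Effective lower resistance at A: R2 ‖ 14.72 = 5.496 kΩ.
V_A = 7.40 × 5.496/(4.32 + 5.496) = 4.143 mV.
Then the unloaded second divider: V_B = V_A × R4/(R3+R4) = 4.143 × 0.4300 = 1.782 mV.

V_B ≈ 1.78 mV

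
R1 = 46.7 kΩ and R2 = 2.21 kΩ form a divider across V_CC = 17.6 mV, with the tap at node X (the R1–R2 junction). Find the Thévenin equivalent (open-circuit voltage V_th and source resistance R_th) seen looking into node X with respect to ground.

V_th is the unloaded tap voltage: V_CC · R2/(R1+R2) = 17.6 × 0.04519 = 0.7953 mV.
With V_CC suppressed (replaced by a short), R_th = R1 ‖ R2 = (46.70 × 2.21)/(46.70 + 2.21) = 2.110 kΩ.

V_th ≈ 0.795 mV, R_th ≈ 2.11 kΩ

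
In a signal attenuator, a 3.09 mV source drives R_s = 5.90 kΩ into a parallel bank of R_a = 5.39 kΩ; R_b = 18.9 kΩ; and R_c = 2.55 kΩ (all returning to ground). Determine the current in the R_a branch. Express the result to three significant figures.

Equivalent of the parallel group: R_p = 1.586 kΩ.
V_A = 3.09 × 1.586/7.486 = 0.6546 mV.
Branch current I = V_A/R_a = 0.6546/5.39 = 0.1214 µA.

I ≈ 0.121 µA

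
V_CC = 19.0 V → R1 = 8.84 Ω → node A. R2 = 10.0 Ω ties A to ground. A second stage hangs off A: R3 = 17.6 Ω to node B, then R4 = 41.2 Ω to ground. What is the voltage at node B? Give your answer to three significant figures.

Looking into the second stage from A: R3 + R4 = 58.80 Ω appears in parallel with R2.
Effective lower resistance at A: R2 ‖ 58.80 = 8.547 Ω.
So V_A = 19.0 × 0.4916 = 9.340 V.
Stage 2 is unloaded, so V_B = V_A · R4/(R3+R4) = 9.340 × 41.2/58.80 = 6.544 V.

V_B ≈ 6.54 V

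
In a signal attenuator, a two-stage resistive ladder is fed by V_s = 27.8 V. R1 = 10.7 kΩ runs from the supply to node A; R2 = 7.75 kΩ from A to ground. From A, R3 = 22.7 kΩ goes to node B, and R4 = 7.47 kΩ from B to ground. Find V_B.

Node A sees R2 in parallel with the series input of stage 2, R3 + R4 = 30.17 kΩ.
R2 ‖ (R3+R4) = 6.166 kΩ.
V_A = 27.8 × 6.166/(10.7 + 6.166) = 10.16 V.
Then the unloaded second divider: V_B = V_A × R4/(R3+R4) = 10.16 × 0.2476 = 2.516 V.

V_B ≈ 2.52 V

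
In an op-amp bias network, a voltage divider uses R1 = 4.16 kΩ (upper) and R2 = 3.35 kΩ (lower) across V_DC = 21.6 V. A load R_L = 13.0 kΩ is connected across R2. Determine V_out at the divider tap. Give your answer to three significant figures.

V_out ≈ 8.43 V

R2 ‖ R_L = (3.35 × 13.0)/(3.35 + 13.0) = 2.664 kΩ.
Then V_out = V_DC · R2'/(R1 + R2') = 21.6 × 2.664/6.824 = 8.432 V.
(Unloaded it would be 9.64 V; the load pulls it down.)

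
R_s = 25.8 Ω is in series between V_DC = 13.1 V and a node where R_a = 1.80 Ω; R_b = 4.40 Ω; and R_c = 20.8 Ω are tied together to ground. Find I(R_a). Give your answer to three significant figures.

I ≈ 0.324 A

Equivalent of the parallel group: R_p = 1.204 Ω.
V_A = 13.1 × 1.204/27.00 = 0.5838 V.
I(R_a) = V_A / R_a = 0.5838/1.80 = 0.3244 A.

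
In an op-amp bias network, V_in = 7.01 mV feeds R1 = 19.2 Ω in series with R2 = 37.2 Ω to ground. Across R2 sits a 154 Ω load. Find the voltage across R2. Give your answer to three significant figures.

The load sits in parallel with R2, giving an effective lower resistance R2' = R2·R_L/(R2+R_L) = 29.96 Ω.
Then V_out = V_in · R2'/(R1 + R2') = 7.01 × 29.96/49.16 = 4.272 mV.

V_out ≈ 4.27 mV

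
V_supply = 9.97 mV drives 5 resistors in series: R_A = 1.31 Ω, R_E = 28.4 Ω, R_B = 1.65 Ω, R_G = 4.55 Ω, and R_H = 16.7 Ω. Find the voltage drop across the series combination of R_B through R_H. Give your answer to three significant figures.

ΣR = 1.31 + 28.4 + 1.65 + 4.55 + 16.7 = 52.61 Ω.
R_{R_B..R_H} = 1.65 + 4.55 + 16.7 = 22.90 Ω.
V = V_supply · R/ΣR = 9.97 × 0.4353 = 4.340 mV.

V ≈ 4.34 mV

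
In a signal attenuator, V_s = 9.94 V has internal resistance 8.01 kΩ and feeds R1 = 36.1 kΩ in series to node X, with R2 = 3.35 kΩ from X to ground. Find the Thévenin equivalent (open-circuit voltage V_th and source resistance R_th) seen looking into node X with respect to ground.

V_th ≈ 0.702 V, R_th ≈ 3.11 kΩ

R1' = 8.01 + 36.1 = 44.11 kΩ (source resistance + R1).
Open-circuit (no load on X): V_th = V_s · R2/(R1' + R2) = 9.94 × 3.35/(44.11 + 3.35) = 0.7016 V.
Looking into X with the source shorted: R_th = R1'·R2/(R1'+R2) = 44.11 × 3.35/47.46 = 3.114 kΩ.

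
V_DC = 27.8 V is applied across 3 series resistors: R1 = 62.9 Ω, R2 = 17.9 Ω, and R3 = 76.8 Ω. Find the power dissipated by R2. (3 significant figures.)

P ≈ 0.557 W

ΣR = 157.6 Ω → I = 27.8/157.6 = 0.1764 A.
P(R2) = I²·R2 = (0.1764)² × 17.9 = 0.5570 W.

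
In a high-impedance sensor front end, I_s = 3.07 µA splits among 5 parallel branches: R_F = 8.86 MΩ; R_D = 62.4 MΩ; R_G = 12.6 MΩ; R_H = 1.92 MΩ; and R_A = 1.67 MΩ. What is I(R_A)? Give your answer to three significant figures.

I ≈ 1.38 µA

Total conductance ΣG = 1/8.86 + 1/62.4 + 1/12.6 + 1/1.92 + 1/1.67 = 1.328 (units of 1/MΩ).
R_A takes the fraction G_k/ΣG = 0.5988/1.328 = 0.4509, so I = 3.07 × 0.4509 = 1.384 µA.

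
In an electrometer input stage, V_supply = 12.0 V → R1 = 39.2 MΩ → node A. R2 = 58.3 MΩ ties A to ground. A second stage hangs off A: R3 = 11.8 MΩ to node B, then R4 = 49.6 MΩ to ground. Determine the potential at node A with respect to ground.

V_A ≈ 5.19 V

Node A sees R2 in parallel with the series input of stage 2, R3 + R4 = 61.40 MΩ.
R2 ‖ (R3+R4) = 29.90 MΩ.
V_A = 12.0 × 29.90/(39.2 + 29.90) = 5.193 V.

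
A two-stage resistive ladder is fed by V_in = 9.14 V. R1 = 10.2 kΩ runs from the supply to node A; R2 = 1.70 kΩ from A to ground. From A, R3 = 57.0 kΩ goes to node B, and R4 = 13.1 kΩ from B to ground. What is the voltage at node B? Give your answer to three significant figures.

V_B ≈ 0.239 V

The second stage (R3 + R4 = 70.10 kΩ) loads node A in parallel with R2.
R2 ‖ (R3+R4) = 1.660 kΩ.
So V_A = 9.14 × 0.1399 = 1.279 V.
Stage 2 is unloaded, so V_B = V_A · R4/(R3+R4) = 1.279 × 13.1/70.10 = 0.2390 V.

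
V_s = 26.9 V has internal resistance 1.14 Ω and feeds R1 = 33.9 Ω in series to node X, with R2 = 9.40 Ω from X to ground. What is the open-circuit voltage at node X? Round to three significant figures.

R1' = 1.14 + 33.9 = 35.04 Ω (source resistance + R1).
V_th is the unloaded tap voltage: V_s · R2/(R1'+R2) = 26.9 × 0.2115 = 5.690 V.

V_th ≈ 5.69 V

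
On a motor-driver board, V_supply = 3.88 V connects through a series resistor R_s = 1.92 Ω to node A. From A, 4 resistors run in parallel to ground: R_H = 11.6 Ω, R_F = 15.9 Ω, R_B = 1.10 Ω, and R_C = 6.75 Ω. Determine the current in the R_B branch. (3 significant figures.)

Combine the parallel branches: R_p = (1/11.6 + 1/15.9 + 1/1.10 + 1/6.75)⁻¹ = 0.8290 Ω.
V_A by voltage divider: V_A = 3.88 × 0.8290/(1.92 + 0.8290) = 1.170 V.
Branch current I = V_A/R_B = 1.170/1.10 = 1.064 A.
(Check via current divider: I_total = 1.411 A; share G_k/ΣG = 0.7536 → same result.)

I ≈ 1.06 A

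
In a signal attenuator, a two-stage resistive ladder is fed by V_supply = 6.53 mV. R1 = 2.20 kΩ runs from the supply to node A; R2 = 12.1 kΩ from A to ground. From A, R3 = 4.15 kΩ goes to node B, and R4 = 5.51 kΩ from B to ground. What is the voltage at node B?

The second stage (R3 + R4 = 9.660 kΩ) loads node A in parallel with R2.
Effective lower resistance at A: R2 ‖ 9.660 = 5.372 kΩ.
So V_A = 6.53 × 0.7094 = 4.633 mV.
V_B = V_A × 0.5704 = 2.642 mV.

V_B ≈ 2.64 mV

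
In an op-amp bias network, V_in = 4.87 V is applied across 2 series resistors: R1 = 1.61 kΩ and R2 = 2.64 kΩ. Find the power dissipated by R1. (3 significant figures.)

P ≈ 2.11 mW

Series current I = V_in/ΣR = 4.87/4.250 = 1.146 mA.
P = I²R = 1.313 × 1.61 = 2.114 mW.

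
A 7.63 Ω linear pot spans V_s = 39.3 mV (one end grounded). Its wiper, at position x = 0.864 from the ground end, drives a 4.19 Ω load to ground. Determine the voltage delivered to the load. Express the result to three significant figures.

V_out ≈ 28.0 mV

The pot divides into 1.038 Ω above the wiper and 6.592 Ω below.
Lower segment in parallel with the load: 6.592 ‖ 4.19 = 2.562 Ω.
V_out = 39.3 × 2.562/(1.038 + 2.562) = 27.97 mV.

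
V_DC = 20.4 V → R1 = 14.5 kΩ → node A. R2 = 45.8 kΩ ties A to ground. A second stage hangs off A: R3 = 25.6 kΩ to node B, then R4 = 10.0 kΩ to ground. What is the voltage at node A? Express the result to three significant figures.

V_A ≈ 11.8 V

Node A sees R2 in parallel with the series input of stage 2, R3 + R4 = 35.60 kΩ.
R2 ‖ (R3+R4) = 20.03 kΩ.
V_A = 20.4 × 20.03/(14.5 + 20.03) = 11.83 V.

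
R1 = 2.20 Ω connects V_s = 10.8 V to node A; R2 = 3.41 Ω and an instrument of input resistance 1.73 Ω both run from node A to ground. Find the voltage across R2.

V_out ≈ 3.70 V

R2 ‖ R_L = (3.41 × 1.73)/(3.41 + 1.73) = 1.148 Ω.
Now apply the divider: V_out = 10.8 × 0.3428 = 3.703 V.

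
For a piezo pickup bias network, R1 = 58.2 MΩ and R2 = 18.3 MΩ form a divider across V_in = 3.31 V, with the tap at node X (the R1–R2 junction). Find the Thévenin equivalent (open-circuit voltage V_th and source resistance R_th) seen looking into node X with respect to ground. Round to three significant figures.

V_th is the unloaded tap voltage: V_in · R2/(R1+R2) = 3.31 × 0.2392 = 0.7918 V.
With V_in suppressed (replaced by a short), R_th = R1 ‖ R2 = (58.20 × 18.3)/(58.20 + 18.3) = 13.92 MΩ.

V_th ≈ 0.792 V, R_th ≈ 13.9 MΩ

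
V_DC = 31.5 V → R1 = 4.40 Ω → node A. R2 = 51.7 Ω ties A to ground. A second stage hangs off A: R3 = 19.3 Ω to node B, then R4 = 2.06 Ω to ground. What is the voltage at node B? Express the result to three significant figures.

Node A sees R2 in parallel with the series input of stage 2, R3 + R4 = 21.36 Ω.
R2 ‖ (R3+R4) = 15.12 Ω.
So V_A = 31.5 × 0.7745 = 24.40 V.
Stage 2 is unloaded, so V_B = V_A · R4/(R3+R4) = 24.40 × 2.06/21.36 = 2.353 V.

V_B ≈ 2.35 V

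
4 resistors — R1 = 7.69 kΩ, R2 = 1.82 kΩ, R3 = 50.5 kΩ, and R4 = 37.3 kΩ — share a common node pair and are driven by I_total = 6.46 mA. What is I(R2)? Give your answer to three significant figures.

I ≈ 4.89 mA

Conductances: ΣG = 1/7.69 + 1/1.82 + 1/50.5 + 1/37.3 = 0.7261 (1/kΩ).
Current divider: I(R2) = I_total · G_k/ΣG = 6.46 × (0.5495/0.7261) = 6.46 × 0.7567 = 4.888 mA.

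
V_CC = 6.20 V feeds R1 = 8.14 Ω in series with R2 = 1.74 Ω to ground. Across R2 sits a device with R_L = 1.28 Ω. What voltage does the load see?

V_out ≈ 0.515 V

R2 ‖ R_L = (1.74 × 1.28)/(1.74 + 1.28) = 0.7375 Ω.
Voltage divider with the loaded lower leg: V_out = 6.20 × 0.7375/(8.14 + 0.7375) = 6.20 × 0.08307 = 0.5151 V.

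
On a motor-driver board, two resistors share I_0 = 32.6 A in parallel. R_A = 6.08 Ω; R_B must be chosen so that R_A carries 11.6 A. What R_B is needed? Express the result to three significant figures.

R_B ≈ 3.36 Ω

Two-branch current divider: I_A = I_0 · R_B/(R_A + R_B).
11.6/32.6 = R_B/(R_A + R_B) → R_B = R_A · (0.3558)/(1 − 0.3558) = 6.08 × 0.5524 = 3.358 Ω.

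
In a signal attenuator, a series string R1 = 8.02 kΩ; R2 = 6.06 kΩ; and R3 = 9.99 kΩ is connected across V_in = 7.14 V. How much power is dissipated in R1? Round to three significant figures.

ΣR = 24.07 kΩ → I = 7.14/24.07 = 0.2966 mA.
V(R1) = I·R = 2.379 V; P = V·I = 2.379 × 0.2966 = 0.7057 mW.

P ≈ 0.706 mW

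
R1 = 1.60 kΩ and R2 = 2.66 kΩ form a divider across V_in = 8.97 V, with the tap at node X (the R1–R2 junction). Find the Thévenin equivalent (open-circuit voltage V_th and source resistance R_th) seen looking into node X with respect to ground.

With X open, the divider is unloaded: V_th = 8.97 × 2.66/4.260 = 5.601 V.
With V_in suppressed (replaced by a short), R_th = R1 ‖ R2 = (1.600 × 2.66)/(1.600 + 2.66) = 0.9991 kΩ.

V_th ≈ 5.60 V, R_th ≈ 0.999 kΩ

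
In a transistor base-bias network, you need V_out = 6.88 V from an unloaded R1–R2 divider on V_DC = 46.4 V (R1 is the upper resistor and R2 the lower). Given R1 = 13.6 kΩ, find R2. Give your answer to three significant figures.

R2 ≈ 2.37 kΩ

Required fraction k = V_out/V_DC = 0.1483.
So R2 = R1 · V_out/(V_DC − V_out) = 13.6 × 6.88/(46.4 − 6.88) = 13.6 × 0.1741 = 2.368 kΩ.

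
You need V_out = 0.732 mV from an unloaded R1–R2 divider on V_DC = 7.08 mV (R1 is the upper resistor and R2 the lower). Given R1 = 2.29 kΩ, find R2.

V_out/V_DC = R2/(R1+R2) = 0.1034.
Rearranging, R2 = R1·k/(1−k) = 2.29 × 0.1153 = 0.2641 kΩ.

R2 ≈ 0.264 kΩ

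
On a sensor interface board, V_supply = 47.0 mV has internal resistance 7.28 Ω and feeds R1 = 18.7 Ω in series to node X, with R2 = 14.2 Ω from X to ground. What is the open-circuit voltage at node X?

V_th ≈ 16.6 mV

R1' = 7.28 + 18.7 = 25.98 Ω (source resistance + R1).
With X open, the divider is unloaded: V_th = 47.0 × 14.2/40.18 = 16.61 mV.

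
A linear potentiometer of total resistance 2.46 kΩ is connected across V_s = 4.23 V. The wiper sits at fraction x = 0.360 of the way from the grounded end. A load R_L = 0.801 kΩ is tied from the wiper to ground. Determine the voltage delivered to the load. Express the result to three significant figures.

Split the track: R_lower = x·R_p = 0.8856 kΩ, R_upper = (1−x)·R_p = 1.574 kΩ.
(x·R_p) ‖ R_L = 0.4206 kΩ.
Loaded-divider output: V_out = 4.23 × 0.2108 = 0.8918 V.
(Unloaded: V_out = x·V_s = 1.52 V.)

V_out ≈ 0.892 V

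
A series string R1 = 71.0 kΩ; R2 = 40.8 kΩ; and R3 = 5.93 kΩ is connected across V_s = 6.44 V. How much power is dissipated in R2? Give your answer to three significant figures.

ΣR = 117.7 kΩ → I = 6.44/117.7 = 0.05470 mA.
P(R2) = I²·R2 = (0.05470)² × 40.8 = 0.1221 mW.

P ≈ 0.122 mW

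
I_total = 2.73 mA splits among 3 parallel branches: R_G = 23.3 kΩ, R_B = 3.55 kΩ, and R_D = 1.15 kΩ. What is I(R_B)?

I ≈ 0.644 mA

Total conductance ΣG = 1/23.3 + 1/3.55 + 1/1.15 = 1.194 (units of 1/kΩ).
R_B takes the fraction G_k/ΣG = 0.2817/1.194 = 0.2359, so I = 2.73 × 0.2359 = 0.6440 mA.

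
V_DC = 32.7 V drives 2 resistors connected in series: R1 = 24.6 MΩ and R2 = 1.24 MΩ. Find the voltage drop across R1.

V ≈ 31.1 V

ΣR = 24.6 + 1.24 = 25.84 MΩ.
Voltage divider: V = V_DC · (24.60 / 25.84) = 32.7 × 0.9520 = 31.13 V.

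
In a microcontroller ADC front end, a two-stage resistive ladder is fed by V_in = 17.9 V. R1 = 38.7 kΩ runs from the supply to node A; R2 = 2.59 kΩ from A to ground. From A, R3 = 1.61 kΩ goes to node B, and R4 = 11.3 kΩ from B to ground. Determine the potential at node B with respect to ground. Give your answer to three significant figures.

Looking into the second stage from A: R3 + R4 = 12.91 kΩ appears in parallel with R2.
Effective lower resistance at A: R2 ‖ 12.91 = 2.157 kΩ.
So V_A = 17.9 × 0.05280 = 0.9451 V.
Stage 2 is unloaded, so V_B = V_A · R4/(R3+R4) = 0.9451 × 11.3/12.91 = 0.8272 V.

V_B ≈ 0.827 V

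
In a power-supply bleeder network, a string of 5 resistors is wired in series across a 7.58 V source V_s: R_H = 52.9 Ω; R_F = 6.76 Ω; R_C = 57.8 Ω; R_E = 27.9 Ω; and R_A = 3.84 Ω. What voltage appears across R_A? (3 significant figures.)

V ≈ 0.195 V

ΣR = 52.9 + 6.76 + 57.8 + 27.9 + 3.84 = 149.2 Ω.
V = V_s · R/ΣR = 7.58 × 0.02574 = 0.1951 V.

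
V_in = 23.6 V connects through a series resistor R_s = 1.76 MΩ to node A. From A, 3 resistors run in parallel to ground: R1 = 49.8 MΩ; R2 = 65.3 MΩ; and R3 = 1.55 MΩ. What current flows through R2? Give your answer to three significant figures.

I ≈ 0.164 µA

Equivalent of the parallel group: R_p = 1.469 MΩ.
V_A = 23.6 × 1.469/3.229 = 10.74 V.
I(R2) = V_A / R2 = 10.74/65.3 = 0.1644 µA.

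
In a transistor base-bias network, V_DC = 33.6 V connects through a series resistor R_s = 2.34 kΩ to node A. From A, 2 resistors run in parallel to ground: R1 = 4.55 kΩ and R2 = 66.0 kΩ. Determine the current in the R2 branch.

I ≈ 0.329 mA

Equivalent of the parallel group: R_p = 4.257 kΩ.
Node voltage V_A = V_DC · R_p/(R_s + R_p) = 33.6 × 0.6453 = 21.68 V.
I(R2) = V_A / R2 = 21.68/66.0 = 0.3285 mA.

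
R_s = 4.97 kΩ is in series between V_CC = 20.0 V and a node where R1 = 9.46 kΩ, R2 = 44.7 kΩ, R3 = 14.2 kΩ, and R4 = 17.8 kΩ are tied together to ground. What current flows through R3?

I ≈ 0.622 mA

Equivalent of the parallel group: R_p = 3.926 kΩ.
V_A = 20.0 × 3.926/8.896 = 8.827 V.
I(R3) = V_A / R3 = 8.827/14.2 = 0.6216 mA.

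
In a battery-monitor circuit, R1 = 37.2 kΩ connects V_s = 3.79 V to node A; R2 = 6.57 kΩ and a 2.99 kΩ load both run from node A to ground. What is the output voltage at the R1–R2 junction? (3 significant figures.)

The load sits in parallel with R2, giving an effective lower resistance R2' = R2·R_L/(R2+R_L) = 2.055 kΩ.
Now apply the divider: V_out = 3.79 × 0.05235 = 0.1984 V.

V_out ≈ 0.198 V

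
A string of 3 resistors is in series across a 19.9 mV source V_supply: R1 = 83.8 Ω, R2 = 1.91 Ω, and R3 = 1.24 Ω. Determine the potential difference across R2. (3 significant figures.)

V ≈ 0.437 mV

ΣR = 83.8 + 1.91 + 1.24 = 86.95 Ω.
V = V_supply · R/ΣR = 19.9 × 0.02197 = 0.4371 mV.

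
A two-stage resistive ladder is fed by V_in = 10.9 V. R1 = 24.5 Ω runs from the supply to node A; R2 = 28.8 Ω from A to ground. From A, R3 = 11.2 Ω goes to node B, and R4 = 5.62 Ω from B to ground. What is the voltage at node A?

The second stage (R3 + R4 = 16.82 Ω) loads node A in parallel with R2.
Effective lower resistance at A: R2 ‖ 16.82 = 10.62 Ω.
So V_A = 10.9 × 0.3024 = 3.296 V.

V_A ≈ 3.30 V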